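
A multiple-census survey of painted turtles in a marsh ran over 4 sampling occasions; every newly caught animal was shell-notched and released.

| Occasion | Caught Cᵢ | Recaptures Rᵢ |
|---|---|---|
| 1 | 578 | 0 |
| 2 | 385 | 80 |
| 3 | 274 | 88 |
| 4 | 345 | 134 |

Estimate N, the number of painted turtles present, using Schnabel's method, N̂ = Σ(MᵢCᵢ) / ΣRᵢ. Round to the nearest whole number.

N ≈ 2759

Marked at large before each occasion: Mᵢ = Σⱼ<ᵢ (Cⱼ − Rⱼ) → M1=0, M2=578, M3=883, M4=1069
Σ MᵢCᵢ = 0·578 + 578·385 + 883·274 + 1069·345 = 0 + 222530 + 241942 + 368805 = 833277
Σ Rᵢ = 0 + 80 + 88 + 134 = 302
N̂ = 833277 / 302 ≈ 2759.2 → 2759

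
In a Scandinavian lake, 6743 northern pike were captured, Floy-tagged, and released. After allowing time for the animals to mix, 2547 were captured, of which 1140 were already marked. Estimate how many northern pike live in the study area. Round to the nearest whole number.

N ≈ 15,065

Lincoln-Petersen assumes M/N = R/C, so N = M·C / R.
N = (6743 × 2547) / 1140 = 17174421 / 1140 ≈ 15065.3 → 15065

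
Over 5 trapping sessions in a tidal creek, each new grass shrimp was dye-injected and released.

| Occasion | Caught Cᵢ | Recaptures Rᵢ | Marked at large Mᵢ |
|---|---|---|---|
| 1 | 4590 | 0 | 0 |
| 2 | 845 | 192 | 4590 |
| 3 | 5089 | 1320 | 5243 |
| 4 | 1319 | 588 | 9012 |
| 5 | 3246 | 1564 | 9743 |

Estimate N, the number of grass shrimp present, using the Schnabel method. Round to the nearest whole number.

N ≈ 20,216

Σ MᵢCᵢ = 0·4590 + 4590·845 + 5243·5089 + 9012·1319 + 9743·3246 = 0 + 3878550 + 26681627 + 11886828 + 31625778 = 74072783
Σ Rᵢ = 0 + 192 + 1320 + 588 + 1564 = 3664
N̂ = 74072783 / 3664 ≈ 20216.4 → 20216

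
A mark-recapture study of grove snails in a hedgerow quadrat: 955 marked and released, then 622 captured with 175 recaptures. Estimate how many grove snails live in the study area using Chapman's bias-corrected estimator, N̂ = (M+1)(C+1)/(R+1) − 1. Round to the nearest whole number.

N ≈ 3383

N̂ = (955+1)(622+1)/(175+1) − 1 = 956·623/176 − 1
= 595588/176 − 1 ≈ 3384.0 − 1 ≈ 3383.0 → 3383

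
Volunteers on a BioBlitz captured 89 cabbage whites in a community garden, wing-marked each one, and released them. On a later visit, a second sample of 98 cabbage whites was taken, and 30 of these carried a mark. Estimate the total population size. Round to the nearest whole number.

N ≈ 291

If marked individuals mix randomly, R/C ≈ M/N, giving N ≈ M·C/R.
N = (89 × 98) / 30 = 8722 / 30 ≈ 290.7 → 291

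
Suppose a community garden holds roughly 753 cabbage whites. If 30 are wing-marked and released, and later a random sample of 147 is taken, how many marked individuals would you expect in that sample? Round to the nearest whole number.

The marked fraction of the population is 30/753, so in a sample of 147 expect C·(M/N) marked.
E[R] = 30 × 147 / 753 = 4410 / 753 ≈ 5.9 → 6

expected recaptures ≈ 6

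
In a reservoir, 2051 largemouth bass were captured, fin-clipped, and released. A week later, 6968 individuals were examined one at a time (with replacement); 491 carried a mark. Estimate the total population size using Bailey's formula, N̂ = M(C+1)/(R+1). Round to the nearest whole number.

N̂ = 2051·(6968+1)/(491+1) = 2051·6969/492 = 14293419/492 ≈ 29051.7 → 29052

N ≈ 29,052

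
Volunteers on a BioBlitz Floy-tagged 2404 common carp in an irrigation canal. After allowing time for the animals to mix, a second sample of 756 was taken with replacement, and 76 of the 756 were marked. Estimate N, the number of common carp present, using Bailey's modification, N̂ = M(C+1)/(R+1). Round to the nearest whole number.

N̂ = 2404·(756+1)/(76+1) = 2404·757/77 = 1819828/77 ≈ 23634.1 → 23634

N ≈ 23,634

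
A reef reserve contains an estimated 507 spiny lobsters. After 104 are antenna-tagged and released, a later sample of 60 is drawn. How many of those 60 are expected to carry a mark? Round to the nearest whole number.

expected recaptures ≈ 12

The marked fraction of the population is 104/507, so in a sample of 60 expect C·(M/N) marked.
E[R] = 104 × 60 / 507 = 6240 / 507 ≈ 12.3 → 12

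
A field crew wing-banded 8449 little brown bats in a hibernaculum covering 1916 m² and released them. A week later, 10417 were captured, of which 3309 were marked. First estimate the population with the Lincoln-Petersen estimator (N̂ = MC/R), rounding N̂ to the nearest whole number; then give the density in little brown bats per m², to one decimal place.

N̂ = 8449·10417/3309 = 88013233/3309 ≈ 26598.1 → 26598
Density = N̂ / area = 26598 / 1916 ≈ 13.88 → 13.9 per m²

density ≈ 13.9 little brown bats per m²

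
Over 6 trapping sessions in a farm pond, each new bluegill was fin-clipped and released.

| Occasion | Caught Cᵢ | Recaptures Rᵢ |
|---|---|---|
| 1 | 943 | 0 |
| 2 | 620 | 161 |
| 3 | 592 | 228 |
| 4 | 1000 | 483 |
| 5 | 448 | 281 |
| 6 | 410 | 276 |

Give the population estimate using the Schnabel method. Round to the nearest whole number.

Marked at large before each occasion: Mᵢ = Σⱼ<ᵢ (Cⱼ − Rⱼ) → M1=0, M2=943, M3=1402, M4=1766, M5=2283, M6=2450
Σ MᵢCᵢ = 0·943 + 943·620 + 1402·592 + 1766·1000 + 2283·448 + 2450·410 = 0 + 584660 + 829984 + 1766000 + 1022784 + 1004500 = 5207928
Σ Rᵢ = 0 + 161 + 228 + 483 + 281 + 276 = 1429
N̂ = 5207928 / 1429 ≈ 3644.46 → 3644

N ≈ 3644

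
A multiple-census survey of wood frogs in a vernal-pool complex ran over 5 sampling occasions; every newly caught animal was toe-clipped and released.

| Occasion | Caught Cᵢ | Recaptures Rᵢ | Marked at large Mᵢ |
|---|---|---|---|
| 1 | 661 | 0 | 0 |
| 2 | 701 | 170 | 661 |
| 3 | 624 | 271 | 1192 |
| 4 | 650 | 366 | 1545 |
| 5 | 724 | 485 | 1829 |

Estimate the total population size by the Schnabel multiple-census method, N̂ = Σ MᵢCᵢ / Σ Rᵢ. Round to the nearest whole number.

Σ MᵢCᵢ = 0·661 + 661·701 + 1192·624 + 1545·650 + 1829·724 = 0 + 463361 + 743808 + 1004250 + 1324196 = 3535615
Σ Rᵢ = 0 + 170 + 271 + 366 + 485 = 1292
N̂ = 3535615 / 1292 ≈ 2736.5 → 2737

N ≈ 2737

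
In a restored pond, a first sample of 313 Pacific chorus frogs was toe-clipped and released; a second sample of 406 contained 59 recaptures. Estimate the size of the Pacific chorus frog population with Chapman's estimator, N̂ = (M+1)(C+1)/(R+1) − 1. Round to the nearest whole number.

N̂ = (313+1)(406+1)/(59+1) − 1 = 314·407/60 − 1
= 127798/60 − 1 ≈ 2130.0 − 1 ≈ 2129.0 → 2129

N ≈ 2129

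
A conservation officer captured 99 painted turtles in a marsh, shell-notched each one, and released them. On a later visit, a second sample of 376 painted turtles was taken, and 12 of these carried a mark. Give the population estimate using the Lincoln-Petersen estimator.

If marked individuals mix randomly, R/C ≈ M/N, giving N ≈ M·C/R.
N = (99 × 376) / 12 = 37224 / 12 = 3102

N = 3102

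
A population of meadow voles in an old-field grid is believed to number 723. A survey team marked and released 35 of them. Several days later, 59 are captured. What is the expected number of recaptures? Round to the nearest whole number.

expected recaptures ≈ 3

Expected recaptures E[R] = M·C / N.
E[R] = 35 × 59 / 723 = 2065 / 723 ≈ 2.9 → 3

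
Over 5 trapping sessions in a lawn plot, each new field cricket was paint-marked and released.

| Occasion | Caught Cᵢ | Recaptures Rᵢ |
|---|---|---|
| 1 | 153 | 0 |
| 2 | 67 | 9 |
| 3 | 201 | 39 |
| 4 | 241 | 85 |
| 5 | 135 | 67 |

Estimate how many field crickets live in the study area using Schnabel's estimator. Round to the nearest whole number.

N ≈ 1070

Marked at large before each occasion: Mᵢ = Σⱼ<ᵢ (Cⱼ − Rⱼ) → M1=0, M2=153, M3=211, M4=373, M5=529
Σ MᵢCᵢ = 0·153 + 153·67 + 211·201 + 373·241 + 529·135 = 0 + 10251 + 42411 + 89893 + 71415 = 213970
Σ Rᵢ = 0 + 9 + 39 + 85 + 67 = 200
N̂ = 213970 / 200 ≈ 1069.8 → 1070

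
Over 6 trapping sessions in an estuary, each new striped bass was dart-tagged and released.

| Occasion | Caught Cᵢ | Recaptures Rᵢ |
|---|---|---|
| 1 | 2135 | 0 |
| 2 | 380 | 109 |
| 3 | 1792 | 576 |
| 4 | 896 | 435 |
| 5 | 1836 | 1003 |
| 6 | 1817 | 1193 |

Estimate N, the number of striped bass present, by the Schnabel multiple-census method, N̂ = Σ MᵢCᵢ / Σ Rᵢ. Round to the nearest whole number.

Marked at large before each occasion: Mᵢ = Σⱼ<ᵢ (Cⱼ − Rⱼ) → M1=0, M2=2135, M3=2406, M4=3622, M5=4083, M6=4916
Σ MᵢCᵢ = 0·2135 + 2135·380 + 2406·1792 + 3622·896 + 4083·1836 + 4916·1817 = 0 + 811300 + 4311552 + 3245312 + 7496388 + 8932372 = 24796924
Σ Rᵢ = 0 + 109 + 576 + 435 + 1003 + 1193 = 3316
N̂ = 24796924 / 3316 ≈ 7478.0 → 7478

N ≈ 7478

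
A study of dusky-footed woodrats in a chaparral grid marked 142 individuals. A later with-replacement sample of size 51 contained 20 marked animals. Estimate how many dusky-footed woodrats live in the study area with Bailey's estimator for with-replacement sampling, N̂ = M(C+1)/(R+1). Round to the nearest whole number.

N ≈ 352

N̂ = 142·(51+1)/(20+1) = 142·52/21 = 7384/21 ≈ 351.6 → 352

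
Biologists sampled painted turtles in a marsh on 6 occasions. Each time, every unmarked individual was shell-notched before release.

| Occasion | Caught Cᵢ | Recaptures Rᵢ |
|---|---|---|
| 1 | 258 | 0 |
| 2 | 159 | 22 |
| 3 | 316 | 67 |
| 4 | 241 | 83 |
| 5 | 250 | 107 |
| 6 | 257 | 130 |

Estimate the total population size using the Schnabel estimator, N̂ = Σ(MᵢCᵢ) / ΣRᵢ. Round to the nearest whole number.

Marked at large before each occasion: Mᵢ = Σⱼ<ᵢ (Cⱼ − Rⱼ) → M1=0, M2=258, M3=395, M4=644, M5=802, M6=945
Σ MᵢCᵢ = 0·258 + 258·159 + 395·316 + 644·241 + 802·250 + 945·257 = 0 + 41022 + 124820 + 155204 + 200500 + 242865 = 764411
Σ Rᵢ = 0 + 22 + 67 + 83 + 107 + 130 = 409
N̂ = 764411 / 409 ≈ 1869.0 → 1869

N ≈ 1869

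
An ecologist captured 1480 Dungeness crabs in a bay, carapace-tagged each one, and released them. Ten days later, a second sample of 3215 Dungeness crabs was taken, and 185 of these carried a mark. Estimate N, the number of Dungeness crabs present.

N = 25,720

N = (1480 × 3215) / 185 = 4758200 / 185 = 25720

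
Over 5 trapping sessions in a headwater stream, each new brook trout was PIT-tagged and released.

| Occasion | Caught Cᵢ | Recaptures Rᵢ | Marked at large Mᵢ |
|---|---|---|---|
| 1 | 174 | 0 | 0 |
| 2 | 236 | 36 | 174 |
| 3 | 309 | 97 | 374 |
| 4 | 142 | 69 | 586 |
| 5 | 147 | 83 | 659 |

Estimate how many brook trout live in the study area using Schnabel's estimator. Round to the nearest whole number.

N ≈ 1181

Σ MᵢCᵢ = 0·174 + 174·236 + 374·309 + 586·142 + 659·147 = 0 + 41064 + 115566 + 83212 + 96873 = 336715
Σ Rᵢ = 0 + 36 + 97 + 69 + 83 = 285
N̂ = 336715 / 285 ≈ 1181.46 → 1181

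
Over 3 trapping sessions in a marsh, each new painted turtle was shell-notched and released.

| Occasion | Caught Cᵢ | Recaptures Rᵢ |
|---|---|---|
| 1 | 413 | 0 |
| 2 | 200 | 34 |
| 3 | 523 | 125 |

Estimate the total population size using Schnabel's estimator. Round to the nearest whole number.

N ≈ 2424

Marked at large before each occasion: Mᵢ = Σⱼ<ᵢ (Cⱼ − Rⱼ) → M1=0, M2=413, M3=579
Σ MᵢCᵢ = 0·413 + 413·200 + 579·523 = 0 + 82600 + 302817 = 385417
Σ Rᵢ = 0 + 34 + 125 = 159
N̂ = 385417 / 159 ≈ 2424.0 → 2424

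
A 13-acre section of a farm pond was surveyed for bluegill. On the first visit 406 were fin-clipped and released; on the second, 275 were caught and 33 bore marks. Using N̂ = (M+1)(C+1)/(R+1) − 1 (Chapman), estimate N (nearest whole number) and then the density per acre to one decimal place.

N̂ = 407·276/34 − 1 = 112332/34 − 1 ≈ 3302.9 → 3303
Density = N̂ / area = 3303 / 13 ≈ 254.08 → 254.1 per acre

density ≈ 254.1 bluegill per acre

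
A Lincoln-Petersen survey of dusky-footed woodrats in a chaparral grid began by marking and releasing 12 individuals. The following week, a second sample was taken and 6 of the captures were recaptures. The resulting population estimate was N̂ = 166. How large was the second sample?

From N = M·C/R: C = N·R / M = 166·6 / 12 = 996 / 12 = 83.

C = 83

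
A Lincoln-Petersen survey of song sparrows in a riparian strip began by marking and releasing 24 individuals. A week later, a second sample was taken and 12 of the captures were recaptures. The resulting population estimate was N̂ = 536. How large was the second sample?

C = 268

From N = M·C/R: C = N·R / M = 536·12 / 24 = 6432 / 24 = 268.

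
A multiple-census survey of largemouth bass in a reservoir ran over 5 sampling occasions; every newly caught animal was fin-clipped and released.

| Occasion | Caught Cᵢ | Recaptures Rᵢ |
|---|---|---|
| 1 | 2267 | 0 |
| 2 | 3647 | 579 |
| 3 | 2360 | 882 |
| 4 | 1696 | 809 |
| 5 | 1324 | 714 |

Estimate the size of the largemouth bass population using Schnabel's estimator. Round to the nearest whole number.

Marked at large before each occasion: Mᵢ = Σⱼ<ᵢ (Cⱼ − Rⱼ) → M1=0, M2=2267, M3=5335, M4=6813, M5=7700
Σ MᵢCᵢ = 0·2267 + 2267·3647 + 5335·2360 + 6813·1696 + 7700·1324 = 0 + 8267749 + 12590600 + 11554848 + 10194800 = 42607997
Σ Rᵢ = 0 + 579 + 882 + 809 + 714 = 2984
N̂ = 42607997 / 2984 ≈ 14278.8 → 14279

N ≈ 14,279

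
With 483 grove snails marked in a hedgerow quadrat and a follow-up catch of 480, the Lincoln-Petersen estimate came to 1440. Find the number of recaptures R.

From N = M·C/R: R = M·C / N = 483·480 / 1440 = 231840 / 1440 = 161.

R = 161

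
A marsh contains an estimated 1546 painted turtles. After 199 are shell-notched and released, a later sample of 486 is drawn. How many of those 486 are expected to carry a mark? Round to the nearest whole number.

Expected recaptures E[R] = M·C / N.
E[R] = 199 × 486 / 1546 = 96714 / 1546 ≈ 62.6 → 63

expected recaptures ≈ 63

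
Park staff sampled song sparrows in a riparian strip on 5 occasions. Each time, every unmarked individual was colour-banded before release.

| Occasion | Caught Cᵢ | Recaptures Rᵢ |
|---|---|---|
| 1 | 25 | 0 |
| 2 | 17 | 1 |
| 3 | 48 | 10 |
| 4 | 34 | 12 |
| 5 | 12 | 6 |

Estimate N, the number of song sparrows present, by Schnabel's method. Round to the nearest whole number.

Marked at large before each occasion: Mᵢ = Σⱼ<ᵢ (Cⱼ − Rⱼ) → M1=0, M2=25, M3=41, M4=79, M5=101
Σ MᵢCᵢ = 0·25 + 25·17 + 41·48 + 79·34 + 101·12 = 0 + 425 + 1968 + 2686 + 1212 = 6291
Σ Rᵢ = 0 + 1 + 10 + 12 + 6 = 29
N̂ = 6291 / 29 ≈ 216.9 → 217

N ≈ 217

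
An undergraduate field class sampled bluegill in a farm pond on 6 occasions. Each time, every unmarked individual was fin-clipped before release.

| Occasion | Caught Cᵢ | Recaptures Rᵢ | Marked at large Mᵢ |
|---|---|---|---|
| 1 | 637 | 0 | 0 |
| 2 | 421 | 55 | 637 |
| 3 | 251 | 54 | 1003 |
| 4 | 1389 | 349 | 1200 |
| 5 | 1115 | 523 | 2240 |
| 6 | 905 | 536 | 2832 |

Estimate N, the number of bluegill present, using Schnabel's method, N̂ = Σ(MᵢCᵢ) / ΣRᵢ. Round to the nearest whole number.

Σ MᵢCᵢ = 0·637 + 637·421 + 1003·251 + 1200·1389 + 2240·1115 + 2832·905 = 0 + 268177 + 251753 + 1666800 + 2497600 + 2562960 = 7247290
Σ Rᵢ = 0 + 55 + 54 + 349 + 523 + 536 = 1517
N̂ = 7247290 / 1517 ≈ 4777.4 → 4777

N ≈ 4777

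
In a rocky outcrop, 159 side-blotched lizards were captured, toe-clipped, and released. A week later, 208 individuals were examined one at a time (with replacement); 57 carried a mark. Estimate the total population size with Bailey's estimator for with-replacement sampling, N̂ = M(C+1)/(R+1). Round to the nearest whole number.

N ≈ 573

N̂ = 159·(208+1)/(57+1) = 159·209/58 = 33231/58 ≈ 572.9 → 573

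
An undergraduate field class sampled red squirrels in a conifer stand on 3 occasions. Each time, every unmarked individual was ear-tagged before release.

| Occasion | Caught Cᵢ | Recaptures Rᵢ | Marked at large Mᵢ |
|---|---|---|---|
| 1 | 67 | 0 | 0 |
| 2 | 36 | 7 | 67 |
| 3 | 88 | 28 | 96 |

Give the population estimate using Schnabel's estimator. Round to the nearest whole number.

N ≈ 310

Σ MᵢCᵢ = 0·67 + 67·36 + 96·88 = 0 + 2412 + 8448 = 10860
Σ Rᵢ = 0 + 7 + 28 = 35
N̂ = 10860 / 35 ≈ 310.3 → 310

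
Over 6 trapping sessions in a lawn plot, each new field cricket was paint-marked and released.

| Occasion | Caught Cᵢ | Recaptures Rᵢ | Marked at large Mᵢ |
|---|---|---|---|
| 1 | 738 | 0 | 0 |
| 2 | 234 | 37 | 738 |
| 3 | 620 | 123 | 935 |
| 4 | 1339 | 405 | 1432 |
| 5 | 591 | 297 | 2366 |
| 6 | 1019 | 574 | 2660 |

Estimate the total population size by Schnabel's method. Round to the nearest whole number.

Σ MᵢCᵢ = 0·738 + 738·234 + 935·620 + 1432·1339 + 2366·591 + 2660·1019 = 0 + 172692 + 579700 + 1917448 + 1398306 + 2710540 = 6778686
Σ Rᵢ = 0 + 37 + 123 + 405 + 297 + 574 = 1436
N̂ = 6778686 / 1436 ≈ 4720.5 → 4721

N ≈ 4721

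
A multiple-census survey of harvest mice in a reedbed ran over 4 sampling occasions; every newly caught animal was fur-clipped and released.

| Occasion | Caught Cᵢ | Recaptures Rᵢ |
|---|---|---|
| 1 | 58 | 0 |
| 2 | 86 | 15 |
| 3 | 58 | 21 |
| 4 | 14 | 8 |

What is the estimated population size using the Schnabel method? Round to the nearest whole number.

N ≈ 336

Marked at large before each occasion: Mᵢ = Σⱼ<ᵢ (Cⱼ − Rⱼ) → M1=0, M2=58, M3=129, M4=166
Σ MᵢCᵢ = 0·58 + 58·86 + 129·58 + 166·14 = 0 + 4988 + 7482 + 2324 = 14794
Σ Rᵢ = 0 + 15 + 21 + 8 = 44
N̂ = 14794 / 44 ≈ 336.2 → 336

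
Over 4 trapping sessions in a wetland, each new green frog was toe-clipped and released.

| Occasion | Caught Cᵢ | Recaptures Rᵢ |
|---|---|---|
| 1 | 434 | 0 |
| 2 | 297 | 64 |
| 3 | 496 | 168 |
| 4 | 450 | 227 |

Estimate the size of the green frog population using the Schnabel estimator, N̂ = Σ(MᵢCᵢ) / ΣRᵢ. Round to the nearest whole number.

Marked at large before each occasion: Mᵢ = Σⱼ<ᵢ (Cⱼ − Rⱼ) → M1=0, M2=434, M3=667, M4=995
Σ MᵢCᵢ = 0·434 + 434·297 + 667·496 + 995·450 = 0 + 128898 + 330832 + 447750 = 907480
Σ Rᵢ = 0 + 64 + 168 + 227 = 459
N̂ = 907480 / 459 ≈ 1977.1 → 1977

N ≈ 1977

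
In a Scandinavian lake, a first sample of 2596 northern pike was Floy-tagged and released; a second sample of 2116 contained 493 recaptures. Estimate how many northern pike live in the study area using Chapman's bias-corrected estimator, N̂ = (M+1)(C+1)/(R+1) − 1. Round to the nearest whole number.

N ≈ 11,128

N̂ = (2596+1)(2116+1)/(493+1) − 1 = 2597·2117/494 − 1
= 5497849/494 − 1 ≈ 11129.2 − 1 ≈ 11128.2 → 11128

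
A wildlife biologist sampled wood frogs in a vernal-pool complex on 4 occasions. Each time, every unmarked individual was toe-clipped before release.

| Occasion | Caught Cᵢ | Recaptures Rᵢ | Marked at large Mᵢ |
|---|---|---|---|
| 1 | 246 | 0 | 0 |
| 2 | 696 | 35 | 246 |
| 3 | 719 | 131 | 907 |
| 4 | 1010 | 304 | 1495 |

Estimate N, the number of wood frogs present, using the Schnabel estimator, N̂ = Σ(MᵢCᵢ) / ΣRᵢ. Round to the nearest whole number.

Σ MᵢCᵢ = 0·246 + 246·696 + 907·719 + 1495·1010 = 0 + 171216 + 652133 + 1509950 = 2333299
Σ Rᵢ = 0 + 35 + 131 + 304 = 470
N̂ = 2333299 / 470 ≈ 4964.47 → 4964

N ≈ 4964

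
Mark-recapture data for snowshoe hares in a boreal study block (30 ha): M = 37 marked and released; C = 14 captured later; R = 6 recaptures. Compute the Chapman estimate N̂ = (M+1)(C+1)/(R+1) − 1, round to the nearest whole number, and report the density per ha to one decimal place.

N̂ = 38·15/7 − 1 = 570/7 − 1 ≈ 80.4 → 80
Density = N̂ / area = 80 / 30 ≈ 2.67 → 2.7 per ha

density ≈ 2.7 snowshoe hares per ha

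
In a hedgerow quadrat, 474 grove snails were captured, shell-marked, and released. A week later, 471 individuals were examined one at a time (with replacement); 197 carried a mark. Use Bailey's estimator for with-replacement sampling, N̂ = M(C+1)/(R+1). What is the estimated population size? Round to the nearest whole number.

N̂ = 474·(471+1)/(197+1) = 474·472/198 = 223728/198 ≈ 1129.9 → 1130

N ≈ 1130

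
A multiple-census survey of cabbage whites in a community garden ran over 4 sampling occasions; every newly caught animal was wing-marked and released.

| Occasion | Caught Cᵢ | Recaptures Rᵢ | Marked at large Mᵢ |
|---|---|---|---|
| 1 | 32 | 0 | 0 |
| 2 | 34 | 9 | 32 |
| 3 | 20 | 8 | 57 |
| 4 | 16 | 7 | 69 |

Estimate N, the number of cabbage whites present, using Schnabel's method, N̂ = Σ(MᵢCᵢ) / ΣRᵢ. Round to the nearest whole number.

Σ MᵢCᵢ = 0·32 + 32·34 + 57·20 + 69·16 = 0 + 1088 + 1140 + 1104 = 3332
Σ Rᵢ = 0 + 9 + 8 + 7 = 24
N̂ = 3332 / 24 ≈ 138.8 → 139

N ≈ 139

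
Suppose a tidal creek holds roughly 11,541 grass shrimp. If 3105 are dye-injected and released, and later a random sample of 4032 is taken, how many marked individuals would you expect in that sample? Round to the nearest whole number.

expected recaptures ≈ 1085

The marked fraction of the population is 3105/11541, so in a sample of 4032 expect C·(M/N) marked.
E[R] = 3105 × 4032 / 11541 = 12519360 / 11541 ≈ 1084.8 → 1085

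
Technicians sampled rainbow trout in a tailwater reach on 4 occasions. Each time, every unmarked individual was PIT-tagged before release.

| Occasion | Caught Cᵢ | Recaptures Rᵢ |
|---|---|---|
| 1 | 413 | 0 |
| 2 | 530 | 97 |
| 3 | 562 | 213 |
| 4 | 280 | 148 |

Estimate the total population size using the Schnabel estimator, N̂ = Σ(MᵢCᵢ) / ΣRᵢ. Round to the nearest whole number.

N ≈ 2247

Marked at large before each occasion: Mᵢ = Σⱼ<ᵢ (Cⱼ − Rⱼ) → M1=0, M2=413, M3=846, M4=1195
Σ MᵢCᵢ = 0·413 + 413·530 + 846·562 + 1195·280 = 0 + 218890 + 475452 + 334600 = 1028942
Σ Rᵢ = 0 + 97 + 213 + 148 = 458
N̂ = 1028942 / 458 ≈ 2246.6 → 2247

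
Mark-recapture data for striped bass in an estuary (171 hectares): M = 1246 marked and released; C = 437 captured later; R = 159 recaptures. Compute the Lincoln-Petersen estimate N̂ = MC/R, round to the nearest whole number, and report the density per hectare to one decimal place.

density ≈ 20.0 striped bass per hectare

N̂ = 1246·437/159 = 544502/159 ≈ 3424.5 → 3425
Density = N̂ / area = 3425 / 171 ≈ 20.03 → 20.0 per hectare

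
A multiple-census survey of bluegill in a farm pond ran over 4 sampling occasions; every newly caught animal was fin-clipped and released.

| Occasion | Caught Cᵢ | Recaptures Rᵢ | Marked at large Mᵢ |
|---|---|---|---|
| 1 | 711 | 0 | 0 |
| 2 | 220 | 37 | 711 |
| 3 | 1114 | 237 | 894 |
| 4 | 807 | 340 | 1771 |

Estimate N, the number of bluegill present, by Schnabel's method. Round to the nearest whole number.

Σ MᵢCᵢ = 0·711 + 711·220 + 894·1114 + 1771·807 = 0 + 156420 + 995916 + 1429197 = 2581533
Σ Rᵢ = 0 + 37 + 237 + 340 = 614
N̂ = 2581533 / 614 ≈ 4204.45 → 4204

N ≈ 4204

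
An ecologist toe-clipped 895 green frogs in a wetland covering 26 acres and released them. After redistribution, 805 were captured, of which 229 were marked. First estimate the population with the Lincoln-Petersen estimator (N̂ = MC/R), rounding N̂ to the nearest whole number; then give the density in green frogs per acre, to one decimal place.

density ≈ 121.0 green frogs per acre

N̂ = 895·805/229 = 720475/229 ≈ 3146.2 → 3146
Density = N̂ / area = 3146 / 26 = 121.0 per acre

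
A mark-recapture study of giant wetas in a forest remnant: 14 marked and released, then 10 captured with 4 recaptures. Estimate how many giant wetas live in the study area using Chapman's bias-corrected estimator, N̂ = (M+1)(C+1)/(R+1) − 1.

N = 32

N̂ = (14+1)(10+1)/(4+1) − 1 = 15·11/5 − 1
= 165/5 − 1 = 33 − 1 = 32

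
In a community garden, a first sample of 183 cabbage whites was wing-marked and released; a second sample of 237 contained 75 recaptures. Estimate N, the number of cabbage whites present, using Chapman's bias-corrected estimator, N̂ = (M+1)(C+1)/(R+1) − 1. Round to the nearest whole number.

N̂ = (183+1)(237+1)/(75+1) − 1 = 184·238/76 − 1
= 43792/76 − 1 ≈ 576.2 − 1 ≈ 575.2 → 575

N ≈ 575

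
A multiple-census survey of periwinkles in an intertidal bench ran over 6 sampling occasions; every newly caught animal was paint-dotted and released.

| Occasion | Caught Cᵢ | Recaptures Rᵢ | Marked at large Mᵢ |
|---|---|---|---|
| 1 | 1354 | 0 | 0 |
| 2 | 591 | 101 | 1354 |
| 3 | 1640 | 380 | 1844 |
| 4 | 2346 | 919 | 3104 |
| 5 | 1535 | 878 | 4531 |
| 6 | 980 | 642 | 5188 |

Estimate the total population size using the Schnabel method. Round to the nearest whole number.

N ≈ 7927

Σ MᵢCᵢ = 0·1354 + 1354·591 + 1844·1640 + 3104·2346 + 4531·1535 + 5188·980 = 0 + 800214 + 3024160 + 7281984 + 6955085 + 5084240 = 23145683
Σ Rᵢ = 0 + 101 + 380 + 919 + 878 + 642 = 2920
N̂ = 23145683 / 2920 ≈ 7926.6 → 7927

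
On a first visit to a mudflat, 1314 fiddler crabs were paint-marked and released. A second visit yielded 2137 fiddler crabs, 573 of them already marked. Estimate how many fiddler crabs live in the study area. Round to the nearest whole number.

The marked fraction in the recapture sample should equal the marked fraction in the population: 573/2137 = 1314/N.
N = (1314 × 2137) / 573 = 2808018 / 573 ≈ 4900.6 → 4901

N ≈ 4901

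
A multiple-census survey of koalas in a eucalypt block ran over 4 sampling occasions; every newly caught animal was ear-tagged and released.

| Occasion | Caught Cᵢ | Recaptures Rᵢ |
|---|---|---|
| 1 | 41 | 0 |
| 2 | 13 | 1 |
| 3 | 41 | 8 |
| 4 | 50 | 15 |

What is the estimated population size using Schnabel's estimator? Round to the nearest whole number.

N ≈ 292

Marked at large before each occasion: Mᵢ = Σⱼ<ᵢ (Cⱼ − Rⱼ) → M1=0, M2=41, M3=53, M4=86
Σ MᵢCᵢ = 0·41 + 41·13 + 53·41 + 86·50 = 0 + 533 + 2173 + 4300 = 7006
Σ Rᵢ = 0 + 1 + 8 + 15 = 24
N̂ = 7006 / 24 ≈ 291.9 → 292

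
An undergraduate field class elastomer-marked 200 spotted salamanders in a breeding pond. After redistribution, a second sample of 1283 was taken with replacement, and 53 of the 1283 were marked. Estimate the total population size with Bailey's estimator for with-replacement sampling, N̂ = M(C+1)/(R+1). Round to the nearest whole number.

N̂ = 200·(1283+1)/(53+1) = 200·1284/54 = 256800/54 ≈ 4755.6 → 4756

N ≈ 4756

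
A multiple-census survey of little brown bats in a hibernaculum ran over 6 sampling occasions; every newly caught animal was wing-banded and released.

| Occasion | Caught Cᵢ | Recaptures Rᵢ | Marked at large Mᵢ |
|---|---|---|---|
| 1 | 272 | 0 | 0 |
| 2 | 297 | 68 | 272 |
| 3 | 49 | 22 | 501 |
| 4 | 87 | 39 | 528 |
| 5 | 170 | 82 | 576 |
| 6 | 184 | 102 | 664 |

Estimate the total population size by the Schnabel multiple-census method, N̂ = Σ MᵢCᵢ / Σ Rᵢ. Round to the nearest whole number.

N ≈ 1186

Σ MᵢCᵢ = 0·272 + 272·297 + 501·49 + 528·87 + 576·170 + 664·184 = 0 + 80784 + 24549 + 45936 + 97920 + 122176 = 371365
Σ Rᵢ = 0 + 68 + 22 + 39 + 82 + 102 = 313
N̂ = 371365 / 313 ≈ 1186.47 → 1186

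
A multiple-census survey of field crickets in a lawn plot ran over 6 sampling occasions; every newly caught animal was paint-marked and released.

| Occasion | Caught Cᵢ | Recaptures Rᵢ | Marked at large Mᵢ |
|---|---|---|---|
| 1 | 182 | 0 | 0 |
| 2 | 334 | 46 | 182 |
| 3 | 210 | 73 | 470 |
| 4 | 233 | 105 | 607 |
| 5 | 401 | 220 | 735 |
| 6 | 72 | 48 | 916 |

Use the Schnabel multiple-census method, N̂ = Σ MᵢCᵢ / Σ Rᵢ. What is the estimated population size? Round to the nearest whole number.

Σ MᵢCᵢ = 0·182 + 182·334 + 470·210 + 607·233 + 735·401 + 916·72 = 0 + 60788 + 98700 + 141431 + 294735 + 65952 = 661606
Σ Rᵢ = 0 + 46 + 73 + 105 + 220 + 48 = 492
N̂ = 661606 / 492 ≈ 1344.7 → 1345

N ≈ 1345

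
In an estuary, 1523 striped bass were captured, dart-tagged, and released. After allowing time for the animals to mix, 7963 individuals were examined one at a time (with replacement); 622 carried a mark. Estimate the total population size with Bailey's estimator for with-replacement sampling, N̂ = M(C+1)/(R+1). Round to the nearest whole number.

N ≈ 19,469

N̂ = 1523·(7963+1)/(622+1) = 1523·7964/623 = 12129172/623 ≈ 19469.0 → 19469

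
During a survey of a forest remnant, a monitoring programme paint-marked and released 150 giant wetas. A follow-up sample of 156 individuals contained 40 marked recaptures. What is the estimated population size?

N = (150 × 156) / 40 = 23400 / 40 = 585

N = 585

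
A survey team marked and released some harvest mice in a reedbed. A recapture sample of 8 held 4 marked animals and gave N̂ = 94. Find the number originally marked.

M = 47

From N = M·C/R: M = N·R / C = 94·4 / 8 = 376 / 8 = 47.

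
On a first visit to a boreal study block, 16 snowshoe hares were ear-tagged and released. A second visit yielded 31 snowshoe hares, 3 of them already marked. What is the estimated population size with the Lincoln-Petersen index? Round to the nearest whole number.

N = (16 × 31) / 3 = 496 / 3 ≈ 165.3 → 165

N ≈ 165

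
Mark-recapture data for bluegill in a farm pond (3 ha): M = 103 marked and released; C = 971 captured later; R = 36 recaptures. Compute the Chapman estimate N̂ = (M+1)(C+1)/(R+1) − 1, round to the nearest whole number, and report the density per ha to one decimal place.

N̂ = 104·972/37 − 1 = 101088/37 − 1 ≈ 2731.1 → 2731
Density = N̂ / area = 2731 / 3 ≈ 910.33 → 910.3 per ha

density ≈ 910.3 bluegill per ha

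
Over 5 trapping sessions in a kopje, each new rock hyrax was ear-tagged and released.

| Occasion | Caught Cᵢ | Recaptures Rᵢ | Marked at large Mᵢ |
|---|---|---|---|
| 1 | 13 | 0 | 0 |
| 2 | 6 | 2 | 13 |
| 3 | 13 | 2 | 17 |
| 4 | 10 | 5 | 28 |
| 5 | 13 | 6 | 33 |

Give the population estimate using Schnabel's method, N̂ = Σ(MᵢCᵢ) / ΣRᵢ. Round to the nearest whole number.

N ≈ 67

Σ MᵢCᵢ = 0·13 + 13·6 + 17·13 + 28·10 + 33·13 = 0 + 78 + 221 + 280 + 429 = 1008
Σ Rᵢ = 0 + 2 + 2 + 5 + 6 = 15
N̂ = 1008 / 15 ≈ 67.2 → 67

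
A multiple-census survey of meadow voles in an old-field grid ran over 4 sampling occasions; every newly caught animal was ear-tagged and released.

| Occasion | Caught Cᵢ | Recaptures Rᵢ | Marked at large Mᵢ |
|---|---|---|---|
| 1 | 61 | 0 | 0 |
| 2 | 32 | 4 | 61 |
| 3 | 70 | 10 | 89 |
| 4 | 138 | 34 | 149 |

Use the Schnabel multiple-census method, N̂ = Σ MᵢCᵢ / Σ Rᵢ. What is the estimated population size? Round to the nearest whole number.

Σ MᵢCᵢ = 0·61 + 61·32 + 89·70 + 149·138 = 0 + 1952 + 6230 + 20562 = 28744
Σ Rᵢ = 0 + 4 + 10 + 34 = 48
N̂ = 28744 / 48 ≈ 598.8 → 599

N ≈ 599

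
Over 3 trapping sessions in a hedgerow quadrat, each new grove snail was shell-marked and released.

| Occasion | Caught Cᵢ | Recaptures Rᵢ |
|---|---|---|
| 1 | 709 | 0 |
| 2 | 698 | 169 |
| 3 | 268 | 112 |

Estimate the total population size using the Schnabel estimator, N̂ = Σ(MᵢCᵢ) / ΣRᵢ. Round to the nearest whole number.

Marked at large before each occasion: Mᵢ = Σⱼ<ᵢ (Cⱼ − Rⱼ) → M1=0, M2=709, M3=1238
Σ MᵢCᵢ = 0·709 + 709·698 + 1238·268 = 0 + 494882 + 331784 = 826666
Σ Rᵢ = 0 + 169 + 112 = 281
N̂ = 826666 / 281 ≈ 2941.9 → 2942

N ≈ 2942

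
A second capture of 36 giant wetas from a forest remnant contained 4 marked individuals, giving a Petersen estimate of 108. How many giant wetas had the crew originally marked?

M = 12

From N = M·C/R: M = N·R / C = 108·4 / 36 = 432 / 36 = 12.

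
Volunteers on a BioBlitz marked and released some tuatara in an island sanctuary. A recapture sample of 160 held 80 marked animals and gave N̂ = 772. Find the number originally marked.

M = 386

From N = M·C/R: M = N·R / C = 772·80 / 160 = 61760 / 160 = 386.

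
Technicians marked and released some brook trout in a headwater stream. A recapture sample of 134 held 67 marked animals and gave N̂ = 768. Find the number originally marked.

M = 384

From N = M·C/R: M = N·R / C = 768·67 / 134 = 51456 / 134 = 384.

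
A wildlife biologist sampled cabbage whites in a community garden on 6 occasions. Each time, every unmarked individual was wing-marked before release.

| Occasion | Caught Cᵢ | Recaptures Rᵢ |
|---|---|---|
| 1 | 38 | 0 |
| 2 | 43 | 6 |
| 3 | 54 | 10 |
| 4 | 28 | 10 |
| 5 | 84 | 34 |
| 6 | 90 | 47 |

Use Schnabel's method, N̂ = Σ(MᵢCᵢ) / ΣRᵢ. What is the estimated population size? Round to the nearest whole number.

Marked at large before each occasion: Mᵢ = Σⱼ<ᵢ (Cⱼ − Rⱼ) → M1=0, M2=38, M3=75, M4=119, M5=137, M6=187
Σ MᵢCᵢ = 0·38 + 38·43 + 75·54 + 119·28 + 137·84 + 187·90 = 0 + 1634 + 4050 + 3332 + 11508 + 16830 = 37354
Σ Rᵢ = 0 + 6 + 10 + 10 + 34 + 47 = 107
N̂ = 37354 / 107 ≈ 349.1 → 349

N ≈ 349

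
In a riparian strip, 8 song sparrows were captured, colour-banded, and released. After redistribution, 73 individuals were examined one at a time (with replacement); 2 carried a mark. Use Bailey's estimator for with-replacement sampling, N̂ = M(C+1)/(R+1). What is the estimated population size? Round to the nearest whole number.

N ≈ 197

N̂ = 8·(73+1)/(2+1) = 8·74/3 = 592/3 ≈ 197.3 → 197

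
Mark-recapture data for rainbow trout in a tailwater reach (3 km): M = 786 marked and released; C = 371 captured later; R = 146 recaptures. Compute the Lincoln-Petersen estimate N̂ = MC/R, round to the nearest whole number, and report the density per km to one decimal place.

density ≈ 665.7 rainbow trout per km

N̂ = 786·371/146 = 291606/146 ≈ 1997.3 → 1997
Density = N̂ / area = 1997 / 3 ≈ 665.67 → 665.7 per km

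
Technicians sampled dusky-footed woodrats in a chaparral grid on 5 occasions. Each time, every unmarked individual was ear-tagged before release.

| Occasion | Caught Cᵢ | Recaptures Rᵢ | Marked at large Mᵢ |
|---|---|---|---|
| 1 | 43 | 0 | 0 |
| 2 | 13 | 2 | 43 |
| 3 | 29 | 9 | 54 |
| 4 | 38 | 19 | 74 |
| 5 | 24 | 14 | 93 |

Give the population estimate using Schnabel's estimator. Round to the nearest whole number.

Σ MᵢCᵢ = 0·43 + 43·13 + 54·29 + 74·38 + 93·24 = 0 + 559 + 1566 + 2812 + 2232 = 7169
Σ Rᵢ = 0 + 2 + 9 + 19 + 14 = 44
N̂ = 7169 / 44 ≈ 162.9 → 163

N ≈ 163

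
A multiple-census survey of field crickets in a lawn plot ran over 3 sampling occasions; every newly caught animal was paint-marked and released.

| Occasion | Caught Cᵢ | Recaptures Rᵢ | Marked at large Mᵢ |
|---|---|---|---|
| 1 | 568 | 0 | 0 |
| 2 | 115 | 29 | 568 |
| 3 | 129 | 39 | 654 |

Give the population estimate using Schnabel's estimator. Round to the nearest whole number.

N ≈ 2201

Σ MᵢCᵢ = 0·568 + 568·115 + 654·129 = 0 + 65320 + 84366 = 149686
Σ Rᵢ = 0 + 29 + 39 = 68
N̂ = 149686 / 68 ≈ 2201.3 → 2201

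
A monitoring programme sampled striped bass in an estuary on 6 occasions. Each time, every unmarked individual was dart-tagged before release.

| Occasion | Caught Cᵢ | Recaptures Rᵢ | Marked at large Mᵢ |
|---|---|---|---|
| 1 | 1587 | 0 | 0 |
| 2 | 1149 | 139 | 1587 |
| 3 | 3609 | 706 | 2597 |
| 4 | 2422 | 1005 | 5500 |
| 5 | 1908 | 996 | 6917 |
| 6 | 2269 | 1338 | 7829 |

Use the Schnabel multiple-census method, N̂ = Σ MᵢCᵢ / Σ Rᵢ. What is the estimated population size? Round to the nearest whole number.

Σ MᵢCᵢ = 0·1587 + 1587·1149 + 2597·3609 + 5500·2422 + 6917·1908 + 7829·2269 = 0 + 1823463 + 9372573 + 13321000 + 13197636 + 17764001 = 55478673
Σ Rᵢ = 0 + 139 + 706 + 1005 + 996 + 1338 = 4184
N̂ = 55478673 / 4184 ≈ 13259.7 → 13260

N ≈ 13,260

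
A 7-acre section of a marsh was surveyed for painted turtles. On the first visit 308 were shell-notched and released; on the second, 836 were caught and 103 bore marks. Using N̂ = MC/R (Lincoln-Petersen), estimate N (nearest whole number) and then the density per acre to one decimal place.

N̂ = 308·836/103 = 257488/103 ≈ 2499.9 → 2500
Density = N̂ / area = 2500 / 7 ≈ 357.14 → 357.1 per acre

density ≈ 357.1 painted turtles per acre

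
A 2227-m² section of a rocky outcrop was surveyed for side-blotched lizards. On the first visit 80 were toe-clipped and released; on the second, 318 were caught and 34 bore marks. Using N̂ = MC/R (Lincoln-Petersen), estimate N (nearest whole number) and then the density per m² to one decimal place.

N̂ = 80·318/34 = 25440/34 ≈ 748.2 → 748
Density = N̂ / area = 748 / 2227 ≈ 0.34 → 0.3 per m²

density ≈ 0.3 side-blotched lizards per m²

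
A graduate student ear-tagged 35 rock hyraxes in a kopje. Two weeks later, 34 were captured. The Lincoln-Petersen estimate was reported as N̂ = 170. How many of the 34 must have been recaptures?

R = 7

From N = M·C/R: R = M·C / N = 35·34 / 170 = 1190 / 170 = 7.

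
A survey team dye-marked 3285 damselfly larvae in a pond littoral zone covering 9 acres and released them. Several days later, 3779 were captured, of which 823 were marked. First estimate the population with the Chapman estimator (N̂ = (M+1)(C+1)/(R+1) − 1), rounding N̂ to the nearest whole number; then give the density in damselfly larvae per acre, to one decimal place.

density ≈ 1674.8 damselfly larvae per acre

N̂ = 3286·3780/824 − 1 = 12421080/824 − 1 ≈ 15073.1 → 15073
Density = N̂ / area = 15073 / 9 ≈ 1674.78 → 1674.8 per acre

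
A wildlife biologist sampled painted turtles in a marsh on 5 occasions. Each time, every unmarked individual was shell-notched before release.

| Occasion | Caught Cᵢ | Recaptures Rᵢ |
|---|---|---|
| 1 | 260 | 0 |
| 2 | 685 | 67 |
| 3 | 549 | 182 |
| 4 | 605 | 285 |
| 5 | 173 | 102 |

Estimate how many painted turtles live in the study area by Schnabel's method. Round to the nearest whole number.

N ≈ 2648

Marked at large before each occasion: Mᵢ = Σⱼ<ᵢ (Cⱼ − Rⱼ) → M1=0, M2=260, M3=878, M4=1245, M5=1565
Σ MᵢCᵢ = 0·260 + 260·685 + 878·549 + 1245·605 + 1565·173 = 0 + 178100 + 482022 + 753225 + 270745 = 1684092
Σ Rᵢ = 0 + 67 + 182 + 285 + 102 = 636
N̂ = 1684092 / 636 ≈ 2647.9 → 2648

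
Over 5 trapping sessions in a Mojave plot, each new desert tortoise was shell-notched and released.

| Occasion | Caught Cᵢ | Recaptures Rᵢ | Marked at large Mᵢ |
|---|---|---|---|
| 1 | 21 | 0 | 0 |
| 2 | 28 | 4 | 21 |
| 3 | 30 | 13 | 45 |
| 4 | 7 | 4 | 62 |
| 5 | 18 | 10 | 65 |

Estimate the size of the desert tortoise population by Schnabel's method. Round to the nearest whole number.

Σ MᵢCᵢ = 0·21 + 21·28 + 45·30 + 62·7 + 65·18 = 0 + 588 + 1350 + 434 + 1170 = 3542
Σ Rᵢ = 0 + 4 + 13 + 4 + 10 = 31
N̂ = 3542 / 31 ≈ 114.3 → 114

N ≈ 114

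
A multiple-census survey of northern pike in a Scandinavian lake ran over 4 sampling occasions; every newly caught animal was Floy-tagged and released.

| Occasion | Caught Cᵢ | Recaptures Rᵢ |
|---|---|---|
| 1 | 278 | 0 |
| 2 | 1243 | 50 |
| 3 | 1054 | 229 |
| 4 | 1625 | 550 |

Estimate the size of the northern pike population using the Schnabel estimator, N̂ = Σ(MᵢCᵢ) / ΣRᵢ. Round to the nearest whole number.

Marked at large before each occasion: Mᵢ = Σⱼ<ᵢ (Cⱼ − Rⱼ) → M1=0, M2=278, M3=1471, M4=2296
Σ MᵢCᵢ = 0·278 + 278·1243 + 1471·1054 + 2296·1625 = 0 + 345554 + 1550434 + 3731000 = 5626988
Σ Rᵢ = 0 + 50 + 229 + 550 = 829
N̂ = 5626988 / 829 ≈ 6787.7 → 6788

N ≈ 6788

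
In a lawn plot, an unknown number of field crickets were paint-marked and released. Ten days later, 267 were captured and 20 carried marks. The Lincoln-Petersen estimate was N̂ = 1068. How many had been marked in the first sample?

M = 80

From N = M·C/R: M = N·R / C = 1068·20 / 267 = 21360 / 267 = 80.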